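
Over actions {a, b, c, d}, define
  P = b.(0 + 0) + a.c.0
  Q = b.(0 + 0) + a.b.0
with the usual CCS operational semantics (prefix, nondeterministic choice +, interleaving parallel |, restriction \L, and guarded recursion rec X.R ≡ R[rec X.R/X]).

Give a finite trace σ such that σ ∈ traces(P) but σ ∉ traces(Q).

LTS(P): 4 reachable states
  m0 = b.(0 + 0) + a.c.0 | —a→ m1, —b→ m2
  m1 = c.0 | —c→ m3
  m2 = 0 + 0 | deadlocked
  m3 = 0 | deadlocked
LTS(Q): 4 reachable states
  n0 = b.(0 + 0) + a.b.0 | —a→ n1, —b→ n2
  n1 = b.0 | —b→ n3
  n2 = 0 + 0 | deadlocked
  n3 = 0 | deadlocked
Trace ⟨ac⟩ through P, begin at {m0}:
  step 1 (a): {m1}
  step 2 (c): {m3}
  — P admits the full trace.
Trace ⟨ac⟩ through Q, begin at {n0}:
  step 1 (a): {n1}
  step 2 (c): ∅ (Q stuck)

ac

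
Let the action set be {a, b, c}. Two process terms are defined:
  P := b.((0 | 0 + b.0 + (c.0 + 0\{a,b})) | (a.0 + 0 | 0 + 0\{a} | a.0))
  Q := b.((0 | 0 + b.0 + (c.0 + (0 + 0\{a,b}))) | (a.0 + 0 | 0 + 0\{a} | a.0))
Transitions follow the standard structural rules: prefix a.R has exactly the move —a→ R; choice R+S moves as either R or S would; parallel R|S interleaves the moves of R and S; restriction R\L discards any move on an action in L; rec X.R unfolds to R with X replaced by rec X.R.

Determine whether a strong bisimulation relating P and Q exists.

LTS(P): 7 reachable states
  p0 = b.((0 | 0 + b.0 + (c.0 + 0\{a,b})) | (a.0 + 0 | 0 + 0\{a} | a.0)) :: ··b··> p1
  p1 = (0 | 0 + b.0 + (c.0 + 0\{a,b})) | (a.0 + 0 | 0 + 0\{a} | a.0) :: ··a··> p2, ··a··> p3, ··b··> p4, ··c··> p4
  p2 = (0 | 0 + b.0 + (c.0 + 0\{a,b})) | (0\{a} | 0) :: ··b··> p5, ··c··> p5
  p3 = (0 | 0 + b.0 + (c.0 + 0\{a,b})) | 0 :: ··b··> p6, ··c··> p6
  p4 = 0 | (a.0 + 0 | 0 + 0\{a} | a.0) :: ··a··> p5, ··a··> p6
  p5 = 0 | (0\{a} | 0) :: (no moves)
  p6 = 0 | 0 :: (no moves)
LTS(Q): 7 reachable states
  q0 = b.((0 | 0 + b.0 + (c.0 + (0 + 0\{a,b}))) | (a.0 + 0 | 0 + 0\{a} | a.0)) :: ··b··> q1
  q1 = (0 | 0 + b.0 + (c.0 + (0 + 0\{a,b}))) | (a.0 + 0 | 0 + 0\{a} | a.0) :: ··a··> q2, ··a··> q3, ··b··> q4, ··c··> q4
  q2 = (0 | 0 + b.0 + (c.0 + (0 + 0\{a,b}))) | (0\{a} | 0) :: ··b··> q5, ··c··> q5
  q3 = (0 | 0 + b.0 + (c.0 + (0 + 0\{a,b}))) | 0 :: ··b··> q6, ··c··> q6
  q4 = 0 | (a.0 + 0 | 0 + 0\{a} | a.0) :: ··a··> q5, ··a··> q6
  q5 = 0 | (0\{a} | 0) :: (no moves)
  q6 = 0 | 0 :: (no moves)
Coarsest stable partition (strong bisimilarity classes):
  B0 = {p0, q0}
  B1 = {p1, q1}
  B2 = {p4, q4}
  B3 = {p5, p6, q5, q6}
  B4 = {p2, p3, q2, q3}
p0 ∈ B0, q0 ∈ B0 → same block

P ~ Q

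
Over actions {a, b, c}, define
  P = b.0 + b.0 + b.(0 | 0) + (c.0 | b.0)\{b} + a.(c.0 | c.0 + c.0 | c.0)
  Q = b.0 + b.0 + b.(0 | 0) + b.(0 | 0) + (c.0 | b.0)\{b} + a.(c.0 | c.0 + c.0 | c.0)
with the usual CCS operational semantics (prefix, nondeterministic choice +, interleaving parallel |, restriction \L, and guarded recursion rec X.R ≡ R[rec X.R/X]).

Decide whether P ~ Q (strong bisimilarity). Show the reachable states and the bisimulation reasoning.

P's transition system — 7 states:
  m0 = b.0 + b.0 + b.(0 | 0) + (c.0 | b.0)\{b} + a.(c.0 | c.0 + c.0 | c.0) has moves ··a··> m1, ··b··> m2, ··b··> m3, ··c··> m4
  m1 = c.0 | c.0 + c.0 | c.0 has moves ··c··> m5, ··c··> m6
  m2 = 0 has moves (no moves)
  m3 = 0 | 0 has moves (no moves)
  m4 = (0 | b.0)\{b} has moves (no moves)
  m5 = 0 | c.0 has moves ··c··> m3
  m6 = c.0 | 0 has moves ··c··> m3
Q's transition system — 7 states:
  n0 = b.0 + b.0 + b.(0 | 0) + b.(0 | 0) + (c.0 | b.0)\{b} + a.(c.0 | c.0 + c.0 | c.0) has moves ··a··> n1, ··b··> n2, ··b··> n3, ··c··> n4
  n1 = c.0 | c.0 + c.0 | c.0 has moves ··c··> n5, ··c··> n6
  n2 = 0 has moves (no moves)
  n3 = 0 | 0 has moves (no moves)
  n4 = (0 | b.0)\{b} has moves (no moves)
  n5 = 0 | c.0 has moves ··c··> n3
  n6 = c.0 | 0 has moves ··c··> n3
Partition-refinement fixed point:
  B0 = {m0, n0}
  B1 = {m1, n1}
  B2 = {m5, m6, n5, n6}
  B3 = {m2, m3, m4, n2, n3, n4}
m0 ∈ B0, n0 ∈ B0 → same block

P ~ Q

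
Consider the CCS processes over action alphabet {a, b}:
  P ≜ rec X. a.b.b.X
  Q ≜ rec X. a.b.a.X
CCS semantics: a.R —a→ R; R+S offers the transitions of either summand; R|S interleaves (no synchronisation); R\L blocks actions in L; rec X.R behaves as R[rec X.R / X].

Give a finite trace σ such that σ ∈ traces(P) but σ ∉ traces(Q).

abb

P's transition system — 3 states:
  p0 = rec X. a.b.b.X has moves =a=> p1
  p1 = b.b.(rec X. a.b.b.X) has moves =b=> p2
  p2 = b.(rec X. a.b.b.X) has moves =b=> p0
Q's transition system — 3 states:
  q0 = rec X. a.b.a.X has moves =a=> q1
  q1 = b.a.(rec X. a.b.a.X) has moves =b=> q2
  q2 = a.(rec X. a.b.a.X) has moves =a=> q0
Run σ = ⟨abb⟩ on P: start {p0}
  [1] a ⇒ {p1}
  [2] b ⇒ {p2}
  [3] b ⇒ {p0}
  P completes σ.
Run σ = ⟨abb⟩ on Q: start {q0}
  [1] a ⇒ {q1}
  [2] b ⇒ {q2}
  [3] b ⇒ ∅  — Q cannot continue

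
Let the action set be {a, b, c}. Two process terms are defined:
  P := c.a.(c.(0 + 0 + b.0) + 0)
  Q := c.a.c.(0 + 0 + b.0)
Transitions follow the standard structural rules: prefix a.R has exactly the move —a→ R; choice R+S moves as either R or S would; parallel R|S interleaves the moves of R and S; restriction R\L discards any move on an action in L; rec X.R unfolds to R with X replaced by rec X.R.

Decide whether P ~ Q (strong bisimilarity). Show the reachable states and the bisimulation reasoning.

Reachable graph of P (5 states):
  p0 = c.a.(c.(0 + 0 + b.0) + 0) → ··c··> p1
  p1 = a.(c.(0 + 0 + b.0) + 0) → ··a··> p2
  p2 = c.(0 + 0 + b.0) + 0 → ··c··> p3
  p3 = 0 + 0 + b.0 → ··b··> p4
  p4 = 0 → deadlocked
Reachable graph of Q (5 states):
  q0 = c.a.c.(0 + 0 + b.0) → ··c··> q1
  q1 = a.c.(0 + 0 + b.0) → ··a··> q2
  q2 = c.(0 + 0 + b.0) → ··c··> q3
  q3 = 0 + 0 + b.0 → ··b··> q4
  q4 = 0 → deadlocked
Partition-refinement fixed point:
  B0 = {p0, q0}
  B1 = {p1, q1}
  B2 = {p2, q2}
  B3 = {p3, q3}
  B4 = {p4, q4}
p0 ∈ B0, q0 ∈ B0 → same block

bisimilar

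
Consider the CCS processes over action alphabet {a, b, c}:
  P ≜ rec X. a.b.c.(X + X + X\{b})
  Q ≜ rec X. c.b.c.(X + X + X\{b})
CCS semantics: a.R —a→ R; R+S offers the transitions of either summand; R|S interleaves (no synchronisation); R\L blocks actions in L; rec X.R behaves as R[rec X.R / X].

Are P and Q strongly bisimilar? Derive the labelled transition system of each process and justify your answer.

P's transition system — 5 states:
  u0 = rec X. a.b.c.(X + X + X\{b}) has moves --a--▸ u1
  u1 = b.c.((rec X. a.b.c.(X + X + X\{b})) + (rec X. a.b.c.(X + X + X\{b})) + (rec X. a.b.c.(X + X + X\{b}))\{b}) has moves --b--▸ u2
  u2 = c.((rec X. a.b.c.(X + X + X\{b})) + (rec X. a.b.c.(X + X + X\{b})) + (rec X. a.b.c.(X + X + X\{b}))\{b}) has moves --c--▸ u3
  u3 = (rec X. a.b.c.(X + X + X\{b})) + (rec X. a.b.c.(X + X + X\{b})) + (rec X. a.b.c.(X + X + X\{b}))\{b} has moves --a--▸ u1, --a--▸ u4
  u4 = (b.c.((rec X. a.b.c.(X + X + X\{b})) + (rec X. a.b.c.(X + X + X\{b})) + (rec X. a.b.c.(X + X + X\{b}))\{b}))\{b} has moves ∅
Q's transition system — 5 states:
  v0 = rec X. c.b.c.(X + X + X\{b}) has moves --c--▸ v1
  v1 = b.c.((rec X. c.b.c.(X + X + X\{b})) + (rec X. c.b.c.(X + X + X\{b})) + (rec X. c.b.c.(X + X + X\{b}))\{b}) has moves --b--▸ v2
  v2 = c.((rec X. c.b.c.(X + X + X\{b})) + (rec X. c.b.c.(X + X + X\{b})) + (rec X. c.b.c.(X + X + X\{b}))\{b}) has moves --c--▸ v3
  v3 = (rec X. c.b.c.(X + X + X\{b})) + (rec X. c.b.c.(X + X + X\{b})) + (rec X. c.b.c.(X + X + X\{b}))\{b} has moves --c--▸ v1, --c--▸ v4
  v4 = (b.c.((rec X. c.b.c.(X + X + X\{b})) + (rec X. c.b.c.(X + X + X\{b})) + (rec X. c.b.c.(X + X + X\{b}))\{b}))\{b} has moves ∅
Partition-refinement fixed point:
  B0 = {u0}
  B1 = {u1}
  B2 = {u2}
  B3 = {u3}
  B4 = {u4, v4}
  B5 = {v0}
  B6 = {v1}
  B7 = {v2}
  B8 = {v3}
u0 ∈ B0, v0 ∈ B5 → different blocks

P ≁ Q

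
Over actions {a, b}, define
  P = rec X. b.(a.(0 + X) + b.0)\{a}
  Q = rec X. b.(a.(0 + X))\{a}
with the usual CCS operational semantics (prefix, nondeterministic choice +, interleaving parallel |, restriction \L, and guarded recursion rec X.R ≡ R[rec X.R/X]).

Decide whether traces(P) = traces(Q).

Reachable graph of P (3 states):
  u0 = rec X. b.(a.(0 + X) + b.0)\{a} | —b→ u1
  u1 = (a.(0 + (rec X. b.(a.(0 + X) + b.0)\{a})) + b.0)\{a} | —b→ u2
  u2 = 0\{a} | (no moves)
Reachable graph of Q (2 states):
  v0 = rec X. b.(a.(0 + X))\{a} | —b→ v1
  v1 = (a.(0 + (rec X. b.(a.(0 + X))\{a})))\{a} | (no moves)
Executing bb from P (initial set {u0}):
  [1] b ⇒ {u1}
  [2] b ⇒ {u2}
  — P admits the full trace.
Executing bb from Q (initial set {v0}):
  [1] b ⇒ {v1}
  [2] b ⇒ ∅  — Q cannot continue

trace-distinct — witness ⟨bb⟩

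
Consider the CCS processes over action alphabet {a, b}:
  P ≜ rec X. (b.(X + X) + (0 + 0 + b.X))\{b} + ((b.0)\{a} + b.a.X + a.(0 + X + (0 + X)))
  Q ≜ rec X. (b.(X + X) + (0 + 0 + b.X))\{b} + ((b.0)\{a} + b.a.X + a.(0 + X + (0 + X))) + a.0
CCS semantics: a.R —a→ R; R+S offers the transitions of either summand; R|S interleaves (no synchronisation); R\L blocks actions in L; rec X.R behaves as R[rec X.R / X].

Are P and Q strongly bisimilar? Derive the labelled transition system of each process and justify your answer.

LTS(P): 4 reachable states
  p0 = rec X. (b.(X + X) + (0 + 0 + b.X))\{b} + ((b.0)\{a} + b.a.X + a.(0 + X + (0 + X))) | —a→ p1, —b→ p2, —b→ p3
  p1 = 0 + (rec X. (b.(X + X) + (0 + 0 + b.X))\{b} + ((b.0)\{a} + b.a.X + a.(0 + X + (0 + X)))) + (0 + (rec X. (b.(X + X) + (0 + 0 + b.X))\{b} + ((b.0)\{a} + b.a.X + a.(0 + X + (0 + X))))) | —a→ p1, —b→ p2, —b→ p3
  p2 = 0\{a} | ·
  p3 = a.(rec X. (b.(X + X) + (0 + 0 + b.X))\{b} + ((b.0)\{a} + b.a.X + a.(0 + X + (0 + X)))) | —a→ p0
LTS(Q): 5 reachable states
  q0 = rec X. (b.(X + X) + (0 + 0 + b.X))\{b} + ((b.0)\{a} + b.a.X + a.(0 + X + (0 + X))) + a.0 | —a→ q1, —a→ q2, —b→ q3, —b→ q4
  q1 = 0 | ·
  q2 = 0 + (rec X. (b.(X + X) + (0 + 0 + b.X))\{b} + ((b.0)\{a} + b.a.X + a.(0 + X + (0 + X))) + a.0) + (0 + (rec X. (b.(X + X) + (0 + 0 + b.X))\{b} + ((b.0)\{a} + b.a.X + a.(0 + X + (0 + X))) + a.0)) | —a→ q1, —a→ q2, —b→ q3, —b→ q4
  q3 = 0\{a} | ·
  q4 = a.(rec X. (b.(X + X) + (0 + 0 + b.X))\{b} + ((b.0)\{a} + b.a.X + a.(0 + X + (0 + X))) + a.0) | —a→ q0
Bisimilarity quotient blocks:
  B0 = {p0, p1}
  B1 = {p2, q1, q3}
  B2 = {p3}
  B3 = {q0, q2}
  B4 = {q4}
p0 ∈ B0, q0 ∈ B3 → different blocks

not bisimilar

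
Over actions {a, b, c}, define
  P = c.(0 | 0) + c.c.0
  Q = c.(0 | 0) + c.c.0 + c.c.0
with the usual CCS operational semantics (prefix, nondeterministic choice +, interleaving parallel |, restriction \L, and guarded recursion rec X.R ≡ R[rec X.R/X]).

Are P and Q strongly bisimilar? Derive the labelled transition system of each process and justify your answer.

bisimilar

Reachable graph of P (4 states):
  m0 = c.(0 | 0) + c.c.0 | —c→ m1, —c→ m2
  m1 = 0 | 0 | deadlocked
  m2 = c.0 | —c→ m3
  m3 = 0 | deadlocked
Reachable graph of Q (4 states):
  n0 = c.(0 | 0) + c.c.0 + c.c.0 | —c→ n1, —c→ n2
  n1 = 0 | 0 | deadlocked
  n2 = c.0 | —c→ n3
  n3 = 0 | deadlocked
Coarsest stable partition (strong bisimilarity classes):
  B0 = {m0, n0}
  B1 = {m2, n2}
  B2 = {m1, m3, n1, n3}
m0 ∈ B0, n0 ∈ B0 → same block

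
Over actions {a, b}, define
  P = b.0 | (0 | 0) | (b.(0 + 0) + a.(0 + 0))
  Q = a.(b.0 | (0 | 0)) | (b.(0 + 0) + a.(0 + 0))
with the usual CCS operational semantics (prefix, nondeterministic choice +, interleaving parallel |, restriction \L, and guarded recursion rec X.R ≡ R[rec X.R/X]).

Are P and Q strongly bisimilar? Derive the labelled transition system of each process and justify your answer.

Reachable graph of P (4 states):
  u0 = b.0 | (0 | 0) | (b.(0 + 0) + a.(0 + 0)) → ··a··> u1, ··b··> u1, ··b··> u2
  u1 = b.0 | (0 | 0) | (0 + 0) → ··b··> u3
  u2 = 0 | (0 | 0) | (b.(0 + 0) + a.(0 + 0)) → ··a··> u3, ··b··> u3
  u3 = 0 | (0 | 0) | (0 + 0) → ·
Reachable graph of Q (6 states):
  v0 = a.(b.0 | (0 | 0)) | (b.(0 + 0) + a.(0 + 0)) → ··a··> v1, ··a··> v2, ··b··> v1
  v1 = a.(b.0 | (0 | 0)) | (0 + 0) → ··a··> v3
  v2 = b.0 | (0 | 0) | (b.(0 + 0) + a.(0 + 0)) → ··a··> v3, ··b··> v3, ··b··> v4
  v3 = b.0 | (0 | 0) | (0 + 0) → ··b··> v5
  v4 = 0 | (0 | 0) | (b.(0 + 0) + a.(0 + 0)) → ··a··> v5, ··b··> v5
  v5 = 0 | (0 | 0) | (0 + 0) → ·
Coarsest stable partition (strong bisimilarity classes):
  B0 = {u0, v2}
  B1 = {u1, v3}
  B2 = {u3, v5}
  B3 = {u2, v4}
  B4 = {v0}
  B5 = {v1}
u0 ∈ B0, v0 ∈ B4 → different blocks

NO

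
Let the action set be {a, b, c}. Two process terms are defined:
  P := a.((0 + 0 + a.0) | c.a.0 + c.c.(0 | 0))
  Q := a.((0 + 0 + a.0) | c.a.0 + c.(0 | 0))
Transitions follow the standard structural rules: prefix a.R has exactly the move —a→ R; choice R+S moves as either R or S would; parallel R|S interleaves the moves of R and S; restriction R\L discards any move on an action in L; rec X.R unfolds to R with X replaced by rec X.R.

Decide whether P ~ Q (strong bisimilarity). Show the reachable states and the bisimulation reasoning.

not bisimilar

Reachable graph of P (8 states):
  p0 = a.((0 + 0 + a.0) | c.a.0 + c.c.(0 | 0)) ⊢ -a-> p1
  p1 = (0 + 0 + a.0) | c.a.0 + c.c.(0 | 0) ⊢ -a-> p2, -c-> p3, -c-> p4
  p2 = 0 | c.a.0 ⊢ -c-> p5
  p3 = (0 + 0 + a.0) | a.0 ⊢ -a-> p5, -a-> p6
  p4 = c.(0 | 0) ⊢ -c-> p7
  p5 = 0 | a.0 ⊢ -a-> p7
  p6 = (0 + 0 + a.0) | 0 ⊢ -a-> p7
  p7 = 0 | 0 ⊢ (no moves)
Reachable graph of Q (7 states):
  q0 = a.((0 + 0 + a.0) | c.a.0 + c.(0 | 0)) ⊢ -a-> q1
  q1 = (0 + 0 + a.0) | c.a.0 + c.(0 | 0) ⊢ -a-> q2, -c-> q3, -c-> q4
  q2 = 0 | c.a.0 ⊢ -c-> q5
  q3 = (0 + 0 + a.0) | a.0 ⊢ -a-> q5, -a-> q6
  q4 = 0 | 0 ⊢ (no moves)
  q5 = 0 | a.0 ⊢ -a-> q4
  q6 = (0 + 0 + a.0) | 0 ⊢ -a-> q4
Bisimilarity quotient blocks:
  B0 = {p0}
  B1 = {p1}
  B2 = {p4}
  B3 = {p7, q4}
  B4 = {p2, q2}
  B5 = {p5, p6, q5, q6}
  B6 = {p3, q3}
  B7 = {q0}
  B8 = {q1}
p0 ∈ B0, q0 ∈ B7 → different blocks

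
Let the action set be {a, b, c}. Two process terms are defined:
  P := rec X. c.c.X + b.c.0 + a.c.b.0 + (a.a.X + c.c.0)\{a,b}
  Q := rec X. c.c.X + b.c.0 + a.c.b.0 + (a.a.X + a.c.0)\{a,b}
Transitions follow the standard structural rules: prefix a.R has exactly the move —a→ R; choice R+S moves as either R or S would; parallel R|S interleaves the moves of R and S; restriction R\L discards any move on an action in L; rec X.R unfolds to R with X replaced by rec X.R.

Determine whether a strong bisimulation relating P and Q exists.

P ≁ Q

Reachable graph of P (8 states):
  s0 = rec X. c.c.X + b.c.0 + a.c.b.0 + (a.a.X + c.c.0)\{a,b} has moves --a--▸ s1, --b--▸ s2, --c--▸ s3, --c--▸ s4
  s1 = c.b.0 has moves --c--▸ s5
  s2 = c.0 has moves --c--▸ s6
  s3 = (c.0)\{a,b} has moves --c--▸ s7
  s4 = c.(rec X. c.c.X + b.c.0 + a.c.b.0 + (a.a.X + c.c.0)\{a,b}) has moves --c--▸ s0
  s5 = b.0 has moves --b--▸ s6
  s6 = 0 has moves stopped
  s7 = 0\{a,b} has moves stopped
Reachable graph of Q (6 states):
  t0 = rec X. c.c.X + b.c.0 + a.c.b.0 + (a.a.X + a.c.0)\{a,b} has moves --a--▸ t1, --b--▸ t2, --c--▸ t3
  t1 = c.b.0 has moves --c--▸ t4
  t2 = c.0 has moves --c--▸ t5
  t3 = c.(rec X. c.c.X + b.c.0 + a.c.b.0 + (a.a.X + a.c.0)\{a,b}) has moves --c--▸ t0
  t4 = b.0 has moves --b--▸ t5
  t5 = 0 has moves stopped
Bisimilarity quotient blocks:
  B0 = {s0}
  B1 = {s1, t1}
  B2 = {s5, t4}
  B3 = {s6, s7, t5}
  B4 = {s2, s3, t2}
  B5 = {s4}
  B6 = {t0}
  B7 = {t3}
s0 ∈ B0, t0 ∈ B6 → different blocks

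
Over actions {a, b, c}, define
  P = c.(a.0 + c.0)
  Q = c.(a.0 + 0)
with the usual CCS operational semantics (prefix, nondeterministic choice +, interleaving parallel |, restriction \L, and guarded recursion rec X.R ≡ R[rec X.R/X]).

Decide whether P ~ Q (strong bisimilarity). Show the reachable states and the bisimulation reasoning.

not bisimilar

P's transition system — 3 states:
  p0 = c.(a.0 + c.0) | =c=> p1
  p1 = a.0 + c.0 | =a=> p2, =c=> p2
  p2 = 0 | deadlocked
Q's transition system — 3 states:
  q0 = c.(a.0 + 0) | =c=> q1
  q1 = a.0 + 0 | =a=> q2
  q2 = 0 | deadlocked
Coarsest stable partition (strong bisimilarity classes):
  B0 = {p0}
  B1 = {p1}
  B2 = {p2, q2}
  B3 = {q0}
  B4 = {q1}
p0 ∈ B0, q0 ∈ B3 → different blocks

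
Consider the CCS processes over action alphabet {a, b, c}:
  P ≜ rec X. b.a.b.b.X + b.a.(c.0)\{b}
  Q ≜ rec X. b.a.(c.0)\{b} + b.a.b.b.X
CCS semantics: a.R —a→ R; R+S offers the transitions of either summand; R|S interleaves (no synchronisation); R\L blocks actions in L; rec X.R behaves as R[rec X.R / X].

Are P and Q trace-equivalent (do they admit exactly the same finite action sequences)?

P's transition system — 7 states:
  u0 = rec X. b.a.b.b.X + b.a.(c.0)\{b} → ··b··> u1, ··b··> u2
  u1 = a.(c.0)\{b} → ··a··> u3
  u2 = a.b.b.(rec X. b.a.b.b.X + b.a.(c.0)\{b}) → ··a··> u4
  u3 = (c.0)\{b} → ··c··> u5
  u4 = b.b.(rec X. b.a.b.b.X + b.a.(c.0)\{b}) → ··b··> u6
  u5 = 0\{b} → ·
  u6 = b.(rec X. b.a.b.b.X + b.a.(c.0)\{b}) → ··b··> u0
Q's transition system — 7 states:
  v0 = rec X. b.a.(c.0)\{b} + b.a.b.b.X → ··b··> v1, ··b··> v2
  v1 = a.(c.0)\{b} → ··a··> v3
  v2 = a.b.b.(rec X. b.a.(c.0)\{b} + b.a.b.b.X) → ··a··> v4
  v3 = (c.0)\{b} → ··c··> v5
  v4 = b.b.(rec X. b.a.(c.0)\{b} + b.a.b.b.X) → ··b··> v6
  v5 = 0\{b} → ·
  v6 = b.(rec X. b.a.(c.0)\{b} + b.a.b.b.X) → ··b··> v0
Coarsest stable partition (strong bisimilarity classes):
  B0 = {u0, v0}
  B1 = {u1, v1}
  B2 = {u3, v3}
  B3 = {u5, v5}
  B4 = {u2, v2}
  B5 = {u4, v4}
  B6 = {u6, v6}
u0 ∈ B0, v0 ∈ B0 → same block
Bisimilar ⇒ trace-equivalent.

traces(P) = traces(Q)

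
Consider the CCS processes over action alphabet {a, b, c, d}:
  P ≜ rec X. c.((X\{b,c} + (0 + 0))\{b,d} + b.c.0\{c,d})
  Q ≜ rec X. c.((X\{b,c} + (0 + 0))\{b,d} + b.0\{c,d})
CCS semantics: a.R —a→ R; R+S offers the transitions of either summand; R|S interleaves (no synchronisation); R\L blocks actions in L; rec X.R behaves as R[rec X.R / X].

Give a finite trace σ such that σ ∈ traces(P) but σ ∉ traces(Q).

LTS(P): 4 reachable states
  m0 = rec X. c.((X\{b,c} + (0 + 0))\{b,d} + b.c.0\{c,d}) → -c-> m1
  m1 = ((rec X. c.((X\{b,c} + (0 + 0))\{b,d} + b.c.0\{c,d}))\{b,c} + (0 + 0))\{b,d} + b.c.0\{c,d} → -b-> m2
  m2 = c.0\{c,d} → -c-> m3
  m3 = 0\{c,d} → ∅
LTS(Q): 3 reachable states
  n0 = rec X. c.((X\{b,c} + (0 + 0))\{b,d} + b.0\{c,d}) → -c-> n1
  n1 = ((rec X. c.((X\{b,c} + (0 + 0))\{b,d} + b.0\{c,d}))\{b,c} + (0 + 0))\{b,d} + b.0\{c,d} → -b-> n2
  n2 = 0\{c,d} → ∅
Executing cbc from P (initial set {m0}):
  [1] c ⇒ {m1}
  [2] b ⇒ {m2}
  [3] c ⇒ {m3}
  ✓ P
Executing cbc from Q (initial set {n0}):
  [1] c ⇒ {n1}
  [2] b ⇒ {n2}
  [3] c ⇒ no successor for Q

cbc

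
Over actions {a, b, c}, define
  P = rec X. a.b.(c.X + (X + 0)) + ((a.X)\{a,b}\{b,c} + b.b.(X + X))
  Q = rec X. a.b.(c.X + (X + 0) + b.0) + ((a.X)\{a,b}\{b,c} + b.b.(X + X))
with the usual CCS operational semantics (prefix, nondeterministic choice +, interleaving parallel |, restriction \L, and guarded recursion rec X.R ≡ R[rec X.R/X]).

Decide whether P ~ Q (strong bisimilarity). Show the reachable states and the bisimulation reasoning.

LTS(P): 5 reachable states
  m0 = rec X. a.b.(c.X + (X + 0)) + ((a.X)\{a,b}\{b,c} + b.b.(X + X)) ⊢ --a--▸ m1, --b--▸ m2
  m1 = b.(c.(rec X. a.b.(c.X + (X + 0)) + ((a.X)\{a,b}\{b,c} + b.b.(X + X))) + ((rec X. a.b.(c.X + (X + 0)) + ((a.X)\{a,b}\{b,c} + b.b.(X + X))) + 0)) ⊢ --b--▸ m3
  m2 = b.((rec X. a.b.(c.X + (X + 0)) + ((a.X)\{a,b}\{b,c} + b.b.(X + X))) + (rec X. a.b.(c.X + (X + 0)) + ((a.X)\{a,b}\{b,c} + b.b.(X + X)))) ⊢ --b--▸ m4
  m3 = c.(rec X. a.b.(c.X + (X + 0)) + ((a.X)\{a,b}\{b,c} + b.b.(X + X))) + ((rec X. a.b.(c.X + (X + 0)) + ((a.X)\{a,b}\{b,c} + b.b.(X + X))) + 0) ⊢ --a--▸ m1, --b--▸ m2, --c--▸ m0
  m4 = (rec X. a.b.(c.X + (X + 0)) + ((a.X)\{a,b}\{b,c} + b.b.(X + X))) + (rec X. a.b.(c.X + (X + 0)) + ((a.X)\{a,b}\{b,c} + b.b.(X + X))) ⊢ --a--▸ m1, --b--▸ m2
LTS(Q): 6 reachable states
  n0 = rec X. a.b.(c.X + (X + 0) + b.0) + ((a.X)\{a,b}\{b,c} + b.b.(X + X)) ⊢ --a--▸ n1, --b--▸ n2
  n1 = b.(c.(rec X. a.b.(c.X + (X + 0) + b.0) + ((a.X)\{a,b}\{b,c} + b.b.(X + X))) + ((rec X. a.b.(c.X + (X + 0) + b.0) + ((a.X)\{a,b}\{b,c} + b.b.(X + X))) + 0) + b.0) ⊢ --b--▸ n3
  n2 = b.((rec X. a.b.(c.X + (X + 0) + b.0) + ((a.X)\{a,b}\{b,c} + b.b.(X + X))) + (rec X. a.b.(c.X + (X + 0) + b.0) + ((a.X)\{a,b}\{b,c} + b.b.(X + X)))) ⊢ --b--▸ n4
  n3 = c.(rec X. a.b.(c.X + (X + 0) + b.0) + ((a.X)\{a,b}\{b,c} + b.b.(X + X))) + ((rec X. a.b.(c.X + (X + 0) + b.0) + ((a.X)\{a,b}\{b,c} + b.b.(X + X))) + 0) + b.0 ⊢ --a--▸ n1, --b--▸ n2, --b--▸ n5, --c--▸ n0
  n4 = (rec X. a.b.(c.X + (X + 0) + b.0) + ((a.X)\{a,b}\{b,c} + b.b.(X + X))) + (rec X. a.b.(c.X + (X + 0) + b.0) + ((a.X)\{a,b}\{b,c} + b.b.(X + X))) ⊢ --a--▸ n1, --b--▸ n2
  n5 = 0 ⊢ (no moves)
Coarsest stable partition (strong bisimilarity classes):
  B0 = {m0, m4}
  B1 = {m1}
  B2 = {m3}
  B3 = {m2}
  B4 = {n0, n4}
  B5 = {n1}
  B6 = {n3}
  B7 = {n2}
  B8 = {n5}
m0 ∈ B0, n0 ∈ B4 → different blocks

NO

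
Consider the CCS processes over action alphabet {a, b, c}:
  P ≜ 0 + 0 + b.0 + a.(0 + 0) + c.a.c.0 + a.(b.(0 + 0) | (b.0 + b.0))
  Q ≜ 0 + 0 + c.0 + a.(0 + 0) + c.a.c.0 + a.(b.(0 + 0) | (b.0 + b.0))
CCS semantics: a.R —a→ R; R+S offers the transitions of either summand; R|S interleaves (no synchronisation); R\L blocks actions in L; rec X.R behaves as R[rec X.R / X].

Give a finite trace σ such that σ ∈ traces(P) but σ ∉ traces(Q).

b

P's transition system — 9 states:
  u0 = 0 + 0 + b.0 + a.(0 + 0) + c.a.c.0 + a.(b.(0 + 0) | (b.0 + b.0)) → —a→ u1, —a→ u2, —b→ u3, —c→ u4
  u1 = 0 + 0 → stopped
  u2 = b.(0 + 0) | (b.0 + b.0) → —b→ u5, —b→ u6
  u3 = 0 → stopped
  u4 = a.c.0 → —a→ u7
  u5 = (0 + 0) | (b.0 + b.0) → —b→ u8
  u6 = b.(0 + 0) | 0 → —b→ u8
  u7 = c.0 → —c→ u3
  u8 = (0 + 0) | 0 → stopped
Q's transition system — 9 states:
  v0 = 0 + 0 + c.0 + a.(0 + 0) + c.a.c.0 + a.(b.(0 + 0) | (b.0 + b.0)) → —a→ v1, —a→ v2, —c→ v3, —c→ v4
  v1 = 0 + 0 → stopped
  v2 = b.(0 + 0) | (b.0 + b.0) → —b→ v5, —b→ v6
  v3 = 0 → stopped
  v4 = a.c.0 → —a→ v7
  v5 = (0 + 0) | (b.0 + b.0) → —b→ v8
  v6 = b.(0 + 0) | 0 → —b→ v8
  v7 = c.0 → —c→ v3
  v8 = (0 + 0) | 0 → stopped
Executing b from P (initial set {u0}):
  after b @ step 1: {u3}
  ✓ P
Executing b from Q (initial set {v0}):
  after b @ step 1: ∅  — Q cannot continue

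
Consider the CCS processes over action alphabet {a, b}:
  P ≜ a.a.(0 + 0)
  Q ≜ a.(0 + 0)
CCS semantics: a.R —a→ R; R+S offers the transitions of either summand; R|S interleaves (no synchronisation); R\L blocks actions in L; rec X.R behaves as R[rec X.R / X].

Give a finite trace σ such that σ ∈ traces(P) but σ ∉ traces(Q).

LTS(P): 3 reachable states
  p0 = a.a.(0 + 0) :: -a-> p1
  p1 = a.(0 + 0) :: -a-> p2
  p2 = 0 + 0 :: stopped
LTS(Q): 2 reachable states
  q0 = a.(0 + 0) :: -a-> q1
  q1 = 0 + 0 :: stopped
Executing aa from P (initial set {p0}):
  [1] a ⇒ {p1}
  [2] a ⇒ {p2}
  P completes σ.
Executing aa from Q (initial set {q0}):
  [1] a ⇒ {q1}
  [2] a ⇒ ∅  — Q cannot continue

aa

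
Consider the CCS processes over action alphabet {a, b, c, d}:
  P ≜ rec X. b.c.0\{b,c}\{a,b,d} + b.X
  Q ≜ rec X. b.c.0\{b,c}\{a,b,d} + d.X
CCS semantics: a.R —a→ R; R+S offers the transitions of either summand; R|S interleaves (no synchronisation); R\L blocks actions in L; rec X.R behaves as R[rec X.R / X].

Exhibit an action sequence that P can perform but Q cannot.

bb

Reachable graph of P (3 states):
  m0 = rec X. b.c.0\{b,c}\{a,b,d} + b.X → -b-> m0, -b-> m1
  m1 = c.0\{b,c}\{a,b,d} → -c-> m2
  m2 = 0\{b,c}\{a,b,d} → (no moves)
Reachable graph of Q (3 states):
  n0 = rec X. b.c.0\{b,c}\{a,b,d} + d.X → -b-> n1, -d-> n0
  n1 = c.0\{b,c}\{a,b,d} → -c-> n2
  n2 = 0\{b,c}\{a,b,d} → (no moves)
Run σ = ⟨bb⟩ on P: start {m0}
  [1] b ⇒ {m0, m1}
  [2] b ⇒ {m0, m1}
  — P admits the full trace.
Run σ = ⟨bb⟩ on Q: start {n0}
  [1] b ⇒ {n1}
  [2] b ⇒ ∅  — Q cannot continue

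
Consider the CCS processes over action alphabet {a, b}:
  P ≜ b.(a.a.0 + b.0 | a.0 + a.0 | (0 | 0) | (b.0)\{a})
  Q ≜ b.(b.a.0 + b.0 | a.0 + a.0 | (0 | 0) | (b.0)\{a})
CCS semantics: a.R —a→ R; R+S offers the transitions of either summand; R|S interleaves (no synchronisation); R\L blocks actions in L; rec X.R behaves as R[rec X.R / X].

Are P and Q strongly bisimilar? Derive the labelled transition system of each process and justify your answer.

Reachable graph of P (10 states):
  m0 = b.(a.a.0 + b.0 | a.0 + a.0 | (0 | 0) | (b.0)\{a}) has moves -b-> m1
  m1 = a.a.0 + b.0 | a.0 + a.0 | (0 | 0) | (b.0)\{a} has moves -a-> m2, -a-> m3, -a-> m4, -b-> m5, -b-> m6
  m2 = 0 | (0 | 0) | (b.0)\{a} has moves -b-> m7
  m3 = a.0 has moves -a-> m8
  m4 = b.0 | 0 has moves -b-> m9
  m5 = 0 | a.0 has moves -a-> m9
  m6 = a.0 | (0 | 0) | 0\{a} has moves -a-> m7
  m7 = 0 | (0 | 0) | 0\{a} has moves stopped
  m8 = 0 has moves stopped
  m9 = 0 | 0 has moves stopped
Reachable graph of Q (10 states):
  n0 = b.(b.a.0 + b.0 | a.0 + a.0 | (0 | 0) | (b.0)\{a}) has moves -b-> n1
  n1 = b.a.0 + b.0 | a.0 + a.0 | (0 | 0) | (b.0)\{a} has moves -a-> n2, -a-> n3, -b-> n4, -b-> n5, -b-> n6
  n2 = 0 | (0 | 0) | (b.0)\{a} has moves -b-> n7
  n3 = b.0 | 0 has moves -b-> n8
  n4 = 0 | a.0 has moves -a-> n8
  n5 = a.0 has moves -a-> n9
  n6 = a.0 | (0 | 0) | 0\{a} has moves -a-> n7
  n7 = 0 | (0 | 0) | 0\{a} has moves stopped
  n8 = 0 | 0 has moves stopped
  n9 = 0 has moves stopped
Partition-refinement fixed point:
  B0 = {m0}
  B1 = {m1}
  B2 = {m3, m5, m6, n4, n5, n6}
  B3 = {m7, m8, m9, n7, n8, n9}
  B4 = {m2, m4, n2, n3}
  B5 = {n0}
  B6 = {n1}
m0 ∈ B0, n0 ∈ B5 → different blocks

NO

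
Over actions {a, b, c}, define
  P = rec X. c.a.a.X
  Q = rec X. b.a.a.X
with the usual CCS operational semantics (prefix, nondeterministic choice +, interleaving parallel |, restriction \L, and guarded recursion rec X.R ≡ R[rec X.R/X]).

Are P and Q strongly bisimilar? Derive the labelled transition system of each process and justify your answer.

LTS(P): 3 reachable states
  u0 = rec X. c.a.a.X ⊢ =c=> u1
  u1 = a.a.(rec X. c.a.a.X) ⊢ =a=> u2
  u2 = a.(rec X. c.a.a.X) ⊢ =a=> u0
LTS(Q): 3 reachable states
  v0 = rec X. b.a.a.X ⊢ =b=> v1
  v1 = a.a.(rec X. b.a.a.X) ⊢ =a=> v2
  v2 = a.(rec X. b.a.a.X) ⊢ =a=> v0
Partition-refinement fixed point:
  B0 = {u0}
  B1 = {u1}
  B2 = {u2}
  B3 = {v0}
  B4 = {v1}
  B5 = {v2}
u0 ∈ B0, v0 ∈ B3 → different blocks

P ≁ Q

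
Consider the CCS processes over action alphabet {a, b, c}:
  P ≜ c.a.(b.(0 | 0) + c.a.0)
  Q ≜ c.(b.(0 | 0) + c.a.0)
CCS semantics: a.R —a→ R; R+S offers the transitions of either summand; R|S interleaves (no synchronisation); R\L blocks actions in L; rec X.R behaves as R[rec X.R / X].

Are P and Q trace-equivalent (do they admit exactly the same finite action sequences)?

traces(P) ≠ traces(Q) — witness ⟨ca⟩

P's transition system — 6 states:
  m0 = c.a.(b.(0 | 0) + c.a.0) :: --c--▸ m1
  m1 = a.(b.(0 | 0) + c.a.0) :: --a--▸ m2
  m2 = b.(0 | 0) + c.a.0 :: --b--▸ m3, --c--▸ m4
  m3 = 0 | 0 :: ∅
  m4 = a.0 :: --a--▸ m5
  m5 = 0 :: ∅
Q's transition system — 5 states:
  n0 = c.(b.(0 | 0) + c.a.0) :: --c--▸ n1
  n1 = b.(0 | 0) + c.a.0 :: --b--▸ n2, --c--▸ n3
  n2 = 0 | 0 :: ∅
  n3 = a.0 :: --a--▸ n4
  n4 = 0 :: ∅
Executing ca from P (initial set {m0}):
  step 1 (c): {m1}
  step 2 (a): {m2}
  P completes σ.
Executing ca from Q (initial set {n0}):
  step 1 (c): {n1}
  step 2 (a): ∅ (Q stuck)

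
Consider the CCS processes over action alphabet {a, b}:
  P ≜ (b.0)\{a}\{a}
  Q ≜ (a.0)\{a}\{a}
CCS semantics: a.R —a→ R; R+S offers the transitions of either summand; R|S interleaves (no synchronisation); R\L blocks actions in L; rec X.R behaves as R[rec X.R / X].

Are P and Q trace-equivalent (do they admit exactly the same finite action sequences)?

Reachable graph of P (2 states):
  u0 = (b.0)\{a}\{a} has moves —b→ u1
  u1 = 0\{a}\{a} has moves deadlocked
Reachable graph of Q (1 states):
  v0 = (a.0)\{a}\{a} has moves deadlocked
Executing b from P (initial set {u0}):
  after b @ step 1: {u1}
  P completes σ.
Executing b from Q (initial set {v0}):
  after b @ step 1: no successor for Q

trace-distinct — witness ⟨b⟩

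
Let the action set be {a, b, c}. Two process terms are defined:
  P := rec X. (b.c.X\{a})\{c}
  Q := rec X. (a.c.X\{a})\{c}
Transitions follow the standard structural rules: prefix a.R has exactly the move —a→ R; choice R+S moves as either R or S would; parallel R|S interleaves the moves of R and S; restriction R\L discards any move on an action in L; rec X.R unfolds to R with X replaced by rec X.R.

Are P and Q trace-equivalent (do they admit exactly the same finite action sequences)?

trace-distinct — witness ⟨b⟩

Reachable graph of P (2 states):
  s0 = rec X. (b.c.X\{a})\{c} :: -b-> s1
  s1 = (c.(rec X. (b.c.X\{a})\{c})\{a})\{c} :: stopped
Reachable graph of Q (2 states):
  t0 = rec X. (a.c.X\{a})\{c} :: -a-> t1
  t1 = (c.(rec X. (a.c.X\{a})\{c})\{a})\{c} :: stopped
Run σ = ⟨b⟩ on P: start {s0}
  step 1 (b): {s1}
  P completes σ.
Run σ = ⟨b⟩ on Q: start {t0}
  step 1 (b): ∅ (Q stuck)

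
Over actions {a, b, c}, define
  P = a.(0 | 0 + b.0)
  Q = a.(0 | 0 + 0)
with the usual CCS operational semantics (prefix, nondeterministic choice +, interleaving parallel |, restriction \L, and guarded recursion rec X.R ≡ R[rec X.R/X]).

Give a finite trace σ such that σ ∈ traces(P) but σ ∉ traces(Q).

LTS(P): 3 reachable states
  s0 = a.(0 | 0 + b.0) | =a=> s1
  s1 = 0 | 0 + b.0 | =b=> s2
  s2 = 0 | stopped
LTS(Q): 2 reachable states
  t0 = a.(0 | 0 + 0) | =a=> t1
  t1 = 0 | 0 + 0 | stopped
Trace ⟨ab⟩ through P, begin at {s0}:
  step 1 (a): {s1}
  step 2 (b): {s2}
  P completes σ.
Trace ⟨ab⟩ through Q, begin at {t0}:
  step 1 (a): {t1}
  step 2 (b): ∅  — Q cannot continue

ab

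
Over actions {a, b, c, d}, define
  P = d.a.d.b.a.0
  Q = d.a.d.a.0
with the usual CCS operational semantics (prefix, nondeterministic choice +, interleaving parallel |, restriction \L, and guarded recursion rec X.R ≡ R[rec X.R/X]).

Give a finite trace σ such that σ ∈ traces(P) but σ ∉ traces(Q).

dadb

Reachable graph of P (6 states):
  s0 = d.a.d.b.a.0 :: ··d··> s1
  s1 = a.d.b.a.0 :: ··a··> s2
  s2 = d.b.a.0 :: ··d··> s3
  s3 = b.a.0 :: ··b··> s4
  s4 = a.0 :: ··a··> s5
  s5 = 0 :: ·
Reachable graph of Q (5 states):
  t0 = d.a.d.a.0 :: ··d··> t1
  t1 = a.d.a.0 :: ··a··> t2
  t2 = d.a.0 :: ··d··> t3
  t3 = a.0 :: ··a··> t4
  t4 = 0 :: ·
Trace ⟨dadb⟩ through P, begin at {s0}:
  step 1 (d): {s1}
  step 2 (a): {s2}
  step 3 (d): {s3}
  step 4 (b): {s4}
  — P admits the full trace.
Trace ⟨dadb⟩ through Q, begin at {t0}:
  step 1 (d): {t1}
  step 2 (a): {t2}
  step 3 (d): {t3}
  step 4 (b): no successor for Q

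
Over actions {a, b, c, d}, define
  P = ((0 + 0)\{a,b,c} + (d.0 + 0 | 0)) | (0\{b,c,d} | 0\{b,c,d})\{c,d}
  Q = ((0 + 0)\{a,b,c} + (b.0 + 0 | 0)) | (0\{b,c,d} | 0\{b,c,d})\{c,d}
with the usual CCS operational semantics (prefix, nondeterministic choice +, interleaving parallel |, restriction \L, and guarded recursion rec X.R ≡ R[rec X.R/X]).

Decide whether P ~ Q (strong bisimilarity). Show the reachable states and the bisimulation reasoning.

P ≁ Q

P's transition system — 2 states:
  u0 = ((0 + 0)\{a,b,c} + (d.0 + 0 | 0)) | (0\{b,c,d} | 0\{b,c,d})\{c,d} has moves -d-> u1
  u1 = 0 | (0\{b,c,d} | 0\{b,c,d})\{c,d} has moves ·
Q's transition system — 2 states:
  v0 = ((0 + 0)\{a,b,c} + (b.0 + 0 | 0)) | (0\{b,c,d} | 0\{b,c,d})\{c,d} has moves -b-> v1
  v1 = 0 | (0\{b,c,d} | 0\{b,c,d})\{c,d} has moves ·
Bisimilarity quotient blocks:
  B0 = {u0}
  B1 = {u1, v1}
  B2 = {v0}
u0 ∈ B0, v0 ∈ B2 → different blocks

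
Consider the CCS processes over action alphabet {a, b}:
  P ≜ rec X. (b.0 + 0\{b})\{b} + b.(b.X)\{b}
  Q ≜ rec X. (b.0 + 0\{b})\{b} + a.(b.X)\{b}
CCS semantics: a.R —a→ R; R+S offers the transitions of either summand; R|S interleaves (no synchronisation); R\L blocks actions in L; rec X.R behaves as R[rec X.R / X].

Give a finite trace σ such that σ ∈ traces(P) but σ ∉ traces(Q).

LTS(P): 2 reachable states
  u0 = rec X. (b.0 + 0\{b})\{b} + b.(b.X)\{b} | --b--▸ u1
  u1 = (b.(rec X. (b.0 + 0\{b})\{b} + b.(b.X)\{b}))\{b} | (no moves)
LTS(Q): 2 reachable states
  v0 = rec X. (b.0 + 0\{b})\{b} + a.(b.X)\{b} | --a--▸ v1
  v1 = (b.(rec X. (b.0 + 0\{b})\{b} + a.(b.X)\{b}))\{b} | (no moves)
Run σ = ⟨b⟩ on P: start {u0}
  [1] b ⇒ {u1}
  ✓ P
Run σ = ⟨b⟩ on Q: start {v0}
  [1] b ⇒ no successor for Q

b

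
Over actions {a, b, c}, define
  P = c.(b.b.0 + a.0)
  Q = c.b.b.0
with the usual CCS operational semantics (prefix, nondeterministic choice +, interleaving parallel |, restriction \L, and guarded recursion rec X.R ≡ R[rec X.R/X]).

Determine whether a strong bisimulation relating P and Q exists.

NO

Reachable graph of P (4 states):
  p0 = c.(b.b.0 + a.0) ⊢ -c-> p1
  p1 = b.b.0 + a.0 ⊢ -a-> p2, -b-> p3
  p2 = 0 ⊢ ·
  p3 = b.0 ⊢ -b-> p2
Reachable graph of Q (4 states):
  q0 = c.b.b.0 ⊢ -c-> q1
  q1 = b.b.0 ⊢ -b-> q2
  q2 = b.0 ⊢ -b-> q3
  q3 = 0 ⊢ ·
Partition-refinement fixed point:
  B0 = {p0}
  B1 = {p1}
  B2 = {p2, q3}
  B3 = {p3, q2}
  B4 = {q0}
  B5 = {q1}
p0 ∈ B0, q0 ∈ B4 → different blocks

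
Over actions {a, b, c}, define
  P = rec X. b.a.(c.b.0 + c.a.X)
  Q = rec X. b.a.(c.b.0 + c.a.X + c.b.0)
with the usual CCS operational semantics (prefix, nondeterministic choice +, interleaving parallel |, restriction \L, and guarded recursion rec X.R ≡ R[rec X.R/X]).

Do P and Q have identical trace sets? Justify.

traces(P) = traces(Q)

LTS(P): 6 reachable states
  s0 = rec X. b.a.(c.b.0 + c.a.X) → -b-> s1
  s1 = a.(c.b.0 + c.a.(rec X. b.a.(c.b.0 + c.a.X))) → -a-> s2
  s2 = c.b.0 + c.a.(rec X. b.a.(c.b.0 + c.a.X)) → -c-> s3, -c-> s4
  s3 = a.(rec X. b.a.(c.b.0 + c.a.X)) → -a-> s0
  s4 = b.0 → -b-> s5
  s5 = 0 → ∅
LTS(Q): 6 reachable states
  t0 = rec X. b.a.(c.b.0 + c.a.X + c.b.0) → -b-> t1
  t1 = a.(c.b.0 + c.a.(rec X. b.a.(c.b.0 + c.a.X + c.b.0)) + c.b.0) → -a-> t2
  t2 = c.b.0 + c.a.(rec X. b.a.(c.b.0 + c.a.X + c.b.0)) + c.b.0 → -c-> t3, -c-> t4
  t3 = a.(rec X. b.a.(c.b.0 + c.a.X + c.b.0)) → -a-> t0
  t4 = b.0 → -b-> t5
  t5 = 0 → ∅
Coarsest stable partition (strong bisimilarity classes):
  B0 = {s0, t0}
  B1 = {s1, t1}
  B2 = {s2, t2}
  B3 = {s3, t3}
  B4 = {s4, t4}
  B5 = {s5, t5}
s0 ∈ B0, t0 ∈ B0 → same block
Bisimilar ⇒ trace-equivalent.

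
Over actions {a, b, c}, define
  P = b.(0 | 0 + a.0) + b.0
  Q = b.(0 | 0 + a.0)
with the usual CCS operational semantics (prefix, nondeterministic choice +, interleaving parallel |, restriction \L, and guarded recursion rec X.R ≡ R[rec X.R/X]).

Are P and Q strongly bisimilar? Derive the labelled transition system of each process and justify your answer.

not bisimilar

Reachable graph of P (3 states):
  p0 = b.(0 | 0 + a.0) + b.0 has moves --b--▸ p1, --b--▸ p2
  p1 = 0 has moves ∅
  p2 = 0 | 0 + a.0 has moves --a--▸ p1
Reachable graph of Q (3 states):
  q0 = b.(0 | 0 + a.0) has moves --b--▸ q1
  q1 = 0 | 0 + a.0 has moves --a--▸ q2
  q2 = 0 has moves ∅
Partition-refinement fixed point:
  B0 = {p0}
  B1 = {p2, q1}
  B2 = {p1, q2}
  B3 = {q0}
p0 ∈ B0, q0 ∈ B3 → different blocks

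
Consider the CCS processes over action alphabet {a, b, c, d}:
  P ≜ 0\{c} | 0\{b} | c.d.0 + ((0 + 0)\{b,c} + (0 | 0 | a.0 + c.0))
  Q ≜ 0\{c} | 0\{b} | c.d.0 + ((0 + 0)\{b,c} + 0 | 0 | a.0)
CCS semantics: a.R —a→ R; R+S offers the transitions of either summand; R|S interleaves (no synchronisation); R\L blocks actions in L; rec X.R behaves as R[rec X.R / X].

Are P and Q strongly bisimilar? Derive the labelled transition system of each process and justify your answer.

P ≁ Q

LTS(P): 5 reachable states
  m0 = 0\{c} | 0\{b} | c.d.0 + ((0 + 0)\{b,c} + (0 | 0 | a.0 + c.0)) :: ··a··> m1, ··c··> m2, ··c··> m3
  m1 = 0 | 0 | 0 :: deadlocked
  m2 = 0 :: deadlocked
  m3 = 0\{c} | 0\{b} | d.0 :: ··d··> m4
  m4 = 0\{c} | 0\{b} | 0 :: deadlocked
LTS(Q): 4 reachable states
  n0 = 0\{c} | 0\{b} | c.d.0 + ((0 + 0)\{b,c} + 0 | 0 | a.0) :: ··a··> n1, ··c··> n2
  n1 = 0 | 0 | 0 :: deadlocked
  n2 = 0\{c} | 0\{b} | d.0 :: ··d··> n3
  n3 = 0\{c} | 0\{b} | 0 :: deadlocked
Partition-refinement fixed point:
  B0 = {m0}
  B1 = {m1, m2, m4, n1, n3}
  B2 = {m3, n2}
  B3 = {n0}
m0 ∈ B0, n0 ∈ B3 → different blocks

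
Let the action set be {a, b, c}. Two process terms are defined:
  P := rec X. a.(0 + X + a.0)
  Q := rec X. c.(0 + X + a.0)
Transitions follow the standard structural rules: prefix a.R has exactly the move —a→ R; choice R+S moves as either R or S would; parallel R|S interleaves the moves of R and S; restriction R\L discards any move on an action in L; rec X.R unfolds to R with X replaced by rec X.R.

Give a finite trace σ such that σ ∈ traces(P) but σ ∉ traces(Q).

a

LTS(P): 3 reachable states
  m0 = rec X. a.(0 + X + a.0) has moves ··a··> m1
  m1 = 0 + (rec X. a.(0 + X + a.0)) + a.0 has moves ··a··> m1, ··a··> m2
  m2 = 0 has moves (no moves)
LTS(Q): 3 reachable states
  n0 = rec X. c.(0 + X + a.0) has moves ··c··> n1
  n1 = 0 + (rec X. c.(0 + X + a.0)) + a.0 has moves ··a··> n2, ··c··> n1
  n2 = 0 has moves (no moves)
Executing a from P (initial set {m0}):
  [1] a ⇒ {m1}
  ✓ P
Executing a from Q (initial set {n0}):
  [1] a ⇒ ∅ (Q stuck)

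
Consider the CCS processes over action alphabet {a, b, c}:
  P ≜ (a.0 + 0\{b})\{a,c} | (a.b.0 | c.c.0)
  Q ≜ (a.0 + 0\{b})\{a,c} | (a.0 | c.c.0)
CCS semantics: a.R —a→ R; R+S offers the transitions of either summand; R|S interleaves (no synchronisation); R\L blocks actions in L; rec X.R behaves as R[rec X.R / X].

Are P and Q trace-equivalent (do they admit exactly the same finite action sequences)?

traces(P) ≠ traces(Q) — witness ⟨ab⟩

Reachable graph of P (9 states):
  s0 = (a.0 + 0\{b})\{a,c} | (a.b.0 | c.c.0) | —a→ s1, —c→ s2
  s1 = (a.0 + 0\{b})\{a,c} | (b.0 | c.c.0) | —b→ s3, —c→ s4
  s2 = (a.0 + 0\{b})\{a,c} | (a.b.0 | c.0) | —a→ s4, —c→ s5
  s3 = (a.0 + 0\{b})\{a,c} | (0 | c.c.0) | —c→ s6
  s4 = (a.0 + 0\{b})\{a,c} | (b.0 | c.0) | —b→ s6, —c→ s7
  s5 = (a.0 + 0\{b})\{a,c} | (a.b.0 | 0) | —a→ s7
  s6 = (a.0 + 0\{b})\{a,c} | (0 | c.0) | —c→ s8
  s7 = (a.0 + 0\{b})\{a,c} | (b.0 | 0) | —b→ s8
  s8 = (a.0 + 0\{b})\{a,c} | (0 | 0) | deadlocked
Reachable graph of Q (6 states):
  t0 = (a.0 + 0\{b})\{a,c} | (a.0 | c.c.0) | —a→ t1, —c→ t2
  t1 = (a.0 + 0\{b})\{a,c} | (0 | c.c.0) | —c→ t3
  t2 = (a.0 + 0\{b})\{a,c} | (a.0 | c.0) | —a→ t3, —c→ t4
  t3 = (a.0 + 0\{b})\{a,c} | (0 | c.0) | —c→ t5
  t4 = (a.0 + 0\{b})\{a,c} | (a.0 | 0) | —a→ t5
  t5 = (a.0 + 0\{b})\{a,c} | (0 | 0) | deadlocked
Executing ab from P (initial set {s0}):
  step 1 (a): {s1}
  step 2 (b): {s3}
  ✓ P
Executing ab from Q (initial set {t0}):
  step 1 (a): {t1}
  step 2 (b): ∅  — Q cannot continue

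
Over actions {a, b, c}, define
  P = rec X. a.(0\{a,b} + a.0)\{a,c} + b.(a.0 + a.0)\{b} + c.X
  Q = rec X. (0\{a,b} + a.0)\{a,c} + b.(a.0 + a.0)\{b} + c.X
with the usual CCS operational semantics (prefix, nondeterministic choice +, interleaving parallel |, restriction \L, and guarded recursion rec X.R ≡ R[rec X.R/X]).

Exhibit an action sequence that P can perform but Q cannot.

a

P's transition system — 4 states:
  s0 = rec X. a.(0\{a,b} + a.0)\{a,c} + b.(a.0 + a.0)\{b} + c.X :: --a--▸ s1, --b--▸ s2, --c--▸ s0
  s1 = (0\{a,b} + a.0)\{a,c} :: ∅
  s2 = (a.0 + a.0)\{b} :: --a--▸ s3
  s3 = 0\{b} :: ∅
Q's transition system — 3 states:
  t0 = rec X. (0\{a,b} + a.0)\{a,c} + b.(a.0 + a.0)\{b} + c.X :: --b--▸ t1, --c--▸ t0
  t1 = (a.0 + a.0)\{b} :: --a--▸ t2
  t2 = 0\{b} :: ∅
Trace ⟨a⟩ through P, begin at {s0}:
  step 1 (a): {s1}
  ✓ P
Trace ⟨a⟩ through Q, begin at {t0}:
  step 1 (a): ∅ (Q stuck)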